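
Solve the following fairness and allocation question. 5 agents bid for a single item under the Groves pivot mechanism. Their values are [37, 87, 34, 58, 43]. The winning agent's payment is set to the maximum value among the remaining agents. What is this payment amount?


Step 1: The efficient winner is agent 1 with value 87
Step 2: Other agents' values: [37, 34, 58, 43]
Step 3: Pivot payment = max(others) = 58
Step 4: The winner pays 58

58


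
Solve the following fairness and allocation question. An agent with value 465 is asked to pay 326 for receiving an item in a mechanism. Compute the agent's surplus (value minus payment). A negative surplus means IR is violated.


Step 1: Surplus = value - payment = 465 - 326 = 139
Step 2: IR is satisfied (surplus >= 0)

139


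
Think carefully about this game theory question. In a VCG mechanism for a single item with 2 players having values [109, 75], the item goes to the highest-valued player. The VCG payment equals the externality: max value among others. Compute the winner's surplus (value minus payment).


Step 1: The winner is the agent with the highest value: agent 0 with value 109
Step 2: Values of other agents: [75]
Step 3: VCG payment = max of others' values = 75
Step 4: Surplus = 109 - 75 = 34

34


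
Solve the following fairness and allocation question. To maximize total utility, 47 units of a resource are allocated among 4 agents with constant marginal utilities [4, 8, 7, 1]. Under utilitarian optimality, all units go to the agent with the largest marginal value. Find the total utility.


Step 1: The marginal utilities are [4, 8, 7, 1]
Step 2: The highest marginal utility is 8
Step 3: All 47 units go to that agent
Step 4: Total utility = 8 * 47 = 376

376


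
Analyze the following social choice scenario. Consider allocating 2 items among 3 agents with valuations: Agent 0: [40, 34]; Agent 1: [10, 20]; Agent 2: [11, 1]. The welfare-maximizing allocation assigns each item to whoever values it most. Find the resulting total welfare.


Step 1: For each item, find the maximum value among all agents.
Step 2: Item 0 -> Agent 0 (value 40)
Step 3: Item 1 -> Agent 0 (value 34)
Step 4: Total welfare = 40 + 34 = 74

74


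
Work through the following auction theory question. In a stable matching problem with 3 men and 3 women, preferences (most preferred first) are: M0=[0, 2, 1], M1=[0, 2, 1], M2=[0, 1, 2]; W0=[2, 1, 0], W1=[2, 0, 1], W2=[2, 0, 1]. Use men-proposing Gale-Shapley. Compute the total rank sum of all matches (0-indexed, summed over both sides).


Step 1: Run Gale-Shapley (men propose, women hold best offer):
  M0 proposes to W0; she accepts
  M1 proposes to W0; she switches from M0
  M2 proposes to W0; she switches from M1
  M0 proposes to W2; she accepts
  M1 proposes to W2; rejected
  M1 proposes to W1; she accepts
Step 2: Final matching: W0-M2, W1-M1, W2-M0
Step 3: 0-indexed ranks (man's rank of his match, then woman's): 0 + 0 + 2 + 2 + 1 + 1
Step 4: Total rank sum = 6

6


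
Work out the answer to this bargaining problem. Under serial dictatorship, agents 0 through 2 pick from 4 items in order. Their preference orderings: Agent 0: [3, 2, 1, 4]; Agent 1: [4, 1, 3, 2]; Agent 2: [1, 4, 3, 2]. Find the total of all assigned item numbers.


Step 1: Agent 0 picks item 3
Step 2: Agent 1 picks item 4
Step 3: Agent 2 picks item 1
Step 4: Sum = 3 + 4 + 1 = 8

8


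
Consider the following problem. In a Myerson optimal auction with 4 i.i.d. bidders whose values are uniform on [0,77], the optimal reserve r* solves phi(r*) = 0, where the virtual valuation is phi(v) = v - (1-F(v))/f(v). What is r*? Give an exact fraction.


Step 1: For U[0,77], F(v) = v/77 and f(v) = 1/77
Step 2: phi(v) = v - (1 - v/77)/(1/77) = v - (77 - v) = 2v - 77
Step 3: Set phi(r*) = 0: 2r* - 77 = 0
Step 4: r* = 77/2 (the number of bidders n = 4 does not enter)

77/2


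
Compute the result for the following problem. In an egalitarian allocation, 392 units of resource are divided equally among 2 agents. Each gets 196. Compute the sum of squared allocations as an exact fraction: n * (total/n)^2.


Step 1: Each agent's share = 392/2 = 196
Step 2: Square of each share = (196)^2 = 38416
Step 3: Sum of squares = 2 * 38416 = 76832

76832


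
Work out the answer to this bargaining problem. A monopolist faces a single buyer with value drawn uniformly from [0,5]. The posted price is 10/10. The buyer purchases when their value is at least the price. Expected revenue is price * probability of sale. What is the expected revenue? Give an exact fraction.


Step 1: Posted price r = 1, value support [0,5]
Step 2: P(v >= r) = (5 - 1)/5 = 4/5
Step 3: Expected revenue = r * P(v >= r) = 1 * 4/5
Step 4: Revenue = 4/5

4/5


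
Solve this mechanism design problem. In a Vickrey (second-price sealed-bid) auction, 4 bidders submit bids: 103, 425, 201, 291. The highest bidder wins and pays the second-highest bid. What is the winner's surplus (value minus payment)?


Step 1: Sort bids in descending order: 425, 291, 201, 103
Step 2: The winning bid is the highest: 425
Step 3: The payment equals the second-highest bid: 291
Step 4: Surplus = winner's bid - payment = 425 - 291 = 134

134


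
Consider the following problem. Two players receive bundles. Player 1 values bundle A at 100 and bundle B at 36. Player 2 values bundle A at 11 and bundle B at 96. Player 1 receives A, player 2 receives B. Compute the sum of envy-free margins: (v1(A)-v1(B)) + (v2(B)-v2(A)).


Step 1: Player 1's margin = v1(A) - v1(B) = 100 - 36 = 64
Step 2: Player 2's margin = v2(B) - v2(A) = 96 - 11 = 85
Step 3: Total margin = 64 + 85 = 149

149


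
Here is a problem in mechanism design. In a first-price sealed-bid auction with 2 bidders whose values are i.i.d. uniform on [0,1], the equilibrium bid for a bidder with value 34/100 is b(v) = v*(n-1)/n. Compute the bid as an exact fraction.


Step 1: The symmetric BNE bidding function is b(v) = v * (n-1) / n
Step 2: Substitute v = 17/50 and n = 2
Step 3: b = 17/50 * 1/2
Step 4: b = 17/100

17/100


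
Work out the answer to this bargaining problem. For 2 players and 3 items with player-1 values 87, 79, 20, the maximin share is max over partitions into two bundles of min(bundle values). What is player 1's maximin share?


Step 1: Item values = 87, 79, 20
Step 2: Enumerate all 2-bundle partitions and take the smaller bundle:
  Partition 1: {87} vs {79,20} -> bundles 87, 99; min = 87
  Partition 2: {79} vs {87,20} -> bundles 79, 107; min = 79
  Partition 3: {20} vs {87,79} -> bundles 20, 166; min = 20
Step 3: MMS = max(87, 79, 20) = 87

87


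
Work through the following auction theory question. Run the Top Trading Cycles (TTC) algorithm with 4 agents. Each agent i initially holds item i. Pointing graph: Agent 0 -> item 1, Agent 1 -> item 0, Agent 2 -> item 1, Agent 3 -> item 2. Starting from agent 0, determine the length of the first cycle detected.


Step 1: Trace the pointer graph from agent 0: 0 -> 1 -> 0
Step 2: A cycle is detected when we revisit agent 0
Step 3: The cycle is: 0 -> 1 -> 0
Step 4: Cycle length = 2

2


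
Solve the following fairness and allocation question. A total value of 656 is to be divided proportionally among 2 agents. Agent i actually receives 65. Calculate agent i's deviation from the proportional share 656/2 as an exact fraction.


Step 1: Proportional share = 656/2 = 328
Step 2: Agent's actual allocation = 65
Step 3: Excess = 65 - 328 = -263

-263


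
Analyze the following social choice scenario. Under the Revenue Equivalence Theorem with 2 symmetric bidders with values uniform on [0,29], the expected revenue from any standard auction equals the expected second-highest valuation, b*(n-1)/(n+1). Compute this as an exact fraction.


Step 1: By Revenue Equivalence, expected revenue = b*(n-1)/(n+1)
Step 2: Substituting n = 2, b = 29
Step 3: Revenue = 29*(2-1)/(2+1) = 29*1/3
Step 4: Revenue = 29/3

29/3


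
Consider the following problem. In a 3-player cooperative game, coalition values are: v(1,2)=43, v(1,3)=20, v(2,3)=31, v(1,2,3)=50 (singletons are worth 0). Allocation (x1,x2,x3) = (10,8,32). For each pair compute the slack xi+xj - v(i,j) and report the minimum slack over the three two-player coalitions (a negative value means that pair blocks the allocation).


Step 1: Slack for coalition (1,2): x1+x2 - v12 = 18 - 43 = -25
Step 2: Slack for coalition (1,3): x1+x3 - v13 = 42 - 20 = 22
Step 3: Slack for coalition (2,3): x2+x3 - v23 = 40 - 31 = 9
Step 4: Minimum slack = min(-25, 22, 9) = -25, attained by (1,2); coalition (1,2) can block (slack < 0), so the allocation is not in the core

-25


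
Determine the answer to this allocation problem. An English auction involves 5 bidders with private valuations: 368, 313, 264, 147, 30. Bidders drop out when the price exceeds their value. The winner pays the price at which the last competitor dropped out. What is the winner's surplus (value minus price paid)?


Step 1: Identify the highest value: 368
Step 2: Identify the second-highest value: 313
Step 3: The final price = second-highest value = 313
Step 4: Surplus = 368 - 313 = 55

55


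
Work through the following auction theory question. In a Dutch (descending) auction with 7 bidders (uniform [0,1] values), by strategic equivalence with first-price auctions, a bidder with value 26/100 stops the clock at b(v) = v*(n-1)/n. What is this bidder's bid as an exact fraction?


Step 1: Dutch auctions are strategically equivalent to first-price auctions
Step 2: The equilibrium bid is b(v) = v*(n-1)/n
Step 3: b = 13/50 * 6/7
Step 4: b = 39/175

39/175


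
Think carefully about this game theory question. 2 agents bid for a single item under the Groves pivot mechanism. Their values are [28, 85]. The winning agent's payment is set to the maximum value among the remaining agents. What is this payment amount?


Step 1: The efficient winner is agent 1 with value 85
Step 2: Other agents' values: [28]
Step 3: Pivot payment = max(others) = 28
Step 4: The winner pays 28

28


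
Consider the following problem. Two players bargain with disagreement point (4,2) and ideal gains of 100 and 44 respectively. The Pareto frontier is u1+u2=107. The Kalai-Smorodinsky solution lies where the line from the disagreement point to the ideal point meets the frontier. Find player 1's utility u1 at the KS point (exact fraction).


Step 1: At the KS point, (u1-d1)/r1 = (u2-d2)/r2 = t and u1+u2 = 107
Step 2: u1 = d1 + r1*t and u2 = d2 + r2*t, so (d1 + r1*t) + (d2 + r2*t) = 107
Step 3: t = (107 - 4 - 2)/(100 + 44) = 101/144
Step 4: u1 = d1 + r1*t = 4 + 100 * 101/144 = 2669/36
Step 5: (Check: u2 = d2 + r2*t = 1183/36; u1+u2 = 2669/36 + 1183/36 = 107, on the frontier.)

2669/36


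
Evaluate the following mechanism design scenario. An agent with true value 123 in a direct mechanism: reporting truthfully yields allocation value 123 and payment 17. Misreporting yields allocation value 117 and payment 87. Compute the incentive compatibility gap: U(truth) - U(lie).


Step 1: U(truth) = value - payment = 123 - 17 = 106
Step 2: U(lie) = allocation - payment = 117 - 87 = 30
Step 3: IC gap = 106 - 30 = 76

76


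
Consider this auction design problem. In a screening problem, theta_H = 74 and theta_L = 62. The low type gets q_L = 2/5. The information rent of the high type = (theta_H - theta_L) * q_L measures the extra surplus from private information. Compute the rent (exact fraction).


Step 1: theta_H - theta_L = 74 - 62 = 12
Step 2: Information rent = (theta_H - theta_L) * q_L
Step 3: = 12 * 2/5
Step 4: = 24/5

24/5


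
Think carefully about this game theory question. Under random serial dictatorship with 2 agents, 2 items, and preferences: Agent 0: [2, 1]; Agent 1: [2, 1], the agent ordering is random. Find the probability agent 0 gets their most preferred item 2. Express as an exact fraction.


Step 1: Agent 0 wants item 2
Step 2: There are 2 possible orderings of agents
Step 3: In 1 orderings, agent 0 gets item 2
Step 4: Probability = 1/2

1/2


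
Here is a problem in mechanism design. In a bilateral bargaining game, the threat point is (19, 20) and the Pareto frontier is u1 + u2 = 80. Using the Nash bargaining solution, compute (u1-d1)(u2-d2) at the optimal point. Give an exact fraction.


Step 1: The Nash solution splits surplus symmetrically above the disagreement point
Step 2: u1 = (total + d1 - d2)/2 = (80 + 19 - 20)/2 = 79/2
Step 3: u2 = (total - d1 + d2)/2 = (80 - 19 + 20)/2 = 81/2
Step 4: Nash product = (79/2 - 19) * (81/2 - 20)
Step 5: = 41/2 * 41/2 = 1681/4

1681/4


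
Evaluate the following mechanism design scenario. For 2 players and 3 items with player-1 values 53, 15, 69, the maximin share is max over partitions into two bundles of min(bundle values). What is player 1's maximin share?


Step 1: Item values = 53, 15, 69
Step 2: Enumerate all 2-bundle partitions and take the smaller bundle:
  Partition 1: {53} vs {15,69} -> bundles 53, 84; min = 53
  Partition 2: {15} vs {53,69} -> bundles 15, 122; min = 15
  Partition 3: {69} vs {53,15} -> bundles 69, 68; min = 68
Step 3: MMS = max(53, 15, 68) = 68

68


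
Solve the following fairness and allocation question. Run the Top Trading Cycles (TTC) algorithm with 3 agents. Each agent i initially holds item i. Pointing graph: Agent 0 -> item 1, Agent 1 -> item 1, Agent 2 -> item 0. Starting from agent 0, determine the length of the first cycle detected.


Step 1: Trace the pointer graph from agent 0: 0 -> 1 -> 1
Step 2: A cycle is detected when we revisit agent 1
Step 3: The cycle is: 1 -> 1
Step 4: Cycle length = 1

1


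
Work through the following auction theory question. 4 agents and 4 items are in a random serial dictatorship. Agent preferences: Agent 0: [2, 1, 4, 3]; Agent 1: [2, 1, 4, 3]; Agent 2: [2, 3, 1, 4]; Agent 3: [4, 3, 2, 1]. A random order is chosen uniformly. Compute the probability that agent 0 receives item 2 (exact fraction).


Step 1: Agent 0 wants item 2
Step 2: There are 24 possible orderings of agents
Step 3: In 8 orderings, agent 0 gets item 2
Step 4: Probability = 8/24 = 1/3

1/3


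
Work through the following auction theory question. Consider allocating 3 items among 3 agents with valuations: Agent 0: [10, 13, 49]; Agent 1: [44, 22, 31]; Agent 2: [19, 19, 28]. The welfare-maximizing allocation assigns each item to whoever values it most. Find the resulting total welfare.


Step 1: For each item, find the maximum value among all agents.
Step 2: Item 0 -> Agent 1 (value 44)
Step 3: Item 1 -> Agent 1 (value 22)
Step 4: Item 2 -> Agent 0 (value 49)
Step 5: Total welfare = 44 + 22 + 49 = 115

115


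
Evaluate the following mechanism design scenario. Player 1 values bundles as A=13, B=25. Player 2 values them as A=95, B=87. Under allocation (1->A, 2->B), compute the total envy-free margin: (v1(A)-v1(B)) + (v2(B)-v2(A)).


Step 1: Player 1's margin = v1(A) - v1(B) = 13 - 25 = -12
Step 2: Player 2's margin = v2(B) - v2(A) = 87 - 95 = -8
Step 3: Total margin = -12 + -8 = -20

-20


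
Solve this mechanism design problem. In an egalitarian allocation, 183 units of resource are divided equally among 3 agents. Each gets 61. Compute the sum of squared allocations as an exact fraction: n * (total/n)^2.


Step 1: Each agent's share = 183/3 = 61
Step 2: Square of each share = (61)^2 = 3721
Step 3: Sum of squares = 3 * 3721 = 11163

11163


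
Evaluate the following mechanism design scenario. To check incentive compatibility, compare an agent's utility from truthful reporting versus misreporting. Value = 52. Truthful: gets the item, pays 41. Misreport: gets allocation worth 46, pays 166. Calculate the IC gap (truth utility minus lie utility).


Step 1: U(truth) = value - payment = 52 - 41 = 11
Step 2: U(lie) = allocation - payment = 46 - 166 = -120
Step 3: IC gap = 11 - (-120) = 131

131


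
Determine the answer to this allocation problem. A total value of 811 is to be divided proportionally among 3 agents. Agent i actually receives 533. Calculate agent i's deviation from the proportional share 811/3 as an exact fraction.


Step 1: Proportional share = 811/3
Step 2: Agent's actual allocation = 533
Step 3: Excess = 533 - 811/3 = 788/3

788/3


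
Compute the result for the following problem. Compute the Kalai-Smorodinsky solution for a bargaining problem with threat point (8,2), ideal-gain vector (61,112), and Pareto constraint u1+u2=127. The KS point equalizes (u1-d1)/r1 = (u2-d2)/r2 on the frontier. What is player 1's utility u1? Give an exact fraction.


Step 1: At the KS point, (u1-d1)/r1 = (u2-d2)/r2 = t and u1+u2 = 127
Step 2: u1 = d1 + r1*t and u2 = d2 + r2*t, so (d1 + r1*t) + (d2 + r2*t) = 127
Step 3: t = (127 - 8 - 2)/(61 + 112) = 117/173
Step 4: u1 = d1 + r1*t = 8 + 61 * 117/173 = 8521/173
Step 5: (Check: u2 = d2 + r2*t = 13450/173; u1+u2 = 8521/173 + 13450/173 = 127, on the frontier.)

8521/173


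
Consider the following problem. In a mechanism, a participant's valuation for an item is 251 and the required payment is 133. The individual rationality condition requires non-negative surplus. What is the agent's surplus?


Step 1: Surplus = value - payment = 251 - 133 = 118
Step 2: IR is satisfied (surplus >= 0)

118


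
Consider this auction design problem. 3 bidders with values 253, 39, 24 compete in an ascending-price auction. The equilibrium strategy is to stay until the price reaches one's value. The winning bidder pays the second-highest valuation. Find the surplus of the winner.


Step 1: Identify the highest value: 253
Step 2: Identify the second-highest value: 39
Step 3: The final price = second-highest value = 39
Step 4: Surplus = 253 - 39 = 214

214


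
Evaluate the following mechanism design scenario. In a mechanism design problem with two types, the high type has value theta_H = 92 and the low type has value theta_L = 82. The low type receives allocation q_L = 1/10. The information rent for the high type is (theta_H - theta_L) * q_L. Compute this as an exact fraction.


Step 1: theta_H - theta_L = 92 - 82 = 10
Step 2: Information rent = (theta_H - theta_L) * q_L
Step 3: = 10 * 1/10
Step 4: = 1

1


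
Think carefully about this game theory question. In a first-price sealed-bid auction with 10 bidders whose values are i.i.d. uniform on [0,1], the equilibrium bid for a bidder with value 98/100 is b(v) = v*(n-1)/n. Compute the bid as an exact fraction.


Step 1: The symmetric BNE bidding function is b(v) = v * (n-1) / n
Step 2: Substitute v = 49/50 and n = 10
Step 3: b = 49/50 * 9/10
Step 4: b = 441/500

441/500


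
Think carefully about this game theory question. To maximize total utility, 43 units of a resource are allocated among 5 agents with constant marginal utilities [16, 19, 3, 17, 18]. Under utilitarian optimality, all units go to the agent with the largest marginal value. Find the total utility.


Step 1: The marginal utilities are [16, 19, 3, 17, 18]
Step 2: The highest marginal utility is 19
Step 3: All 43 units go to that agent
Step 4: Total utility = 19 * 43 = 817

817


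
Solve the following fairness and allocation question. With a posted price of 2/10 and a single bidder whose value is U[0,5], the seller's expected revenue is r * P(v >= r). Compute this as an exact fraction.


Step 1: Posted price r = 1/5, value support [0,5]
Step 2: P(v >= r) = (5 - 1/5)/5 = 24/25
Step 3: Expected revenue = r * P(v >= r) = 1/5 * 24/25
Step 4: Revenue = 24/125

24/125


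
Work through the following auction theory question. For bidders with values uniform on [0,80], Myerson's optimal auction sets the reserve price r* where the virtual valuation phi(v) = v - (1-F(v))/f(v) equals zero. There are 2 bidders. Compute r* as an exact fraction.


Step 1: For U[0,80], F(v) = v/80 and f(v) = 1/80
Step 2: phi(v) = v - (1 - v/80)/(1/80) = v - (80 - v) = 2v - 80
Step 3: Set phi(r*) = 0: 2r* - 80 = 0
Step 4: r* = 80/2 = 40 (the number of bidders n = 2 does not enter)

40


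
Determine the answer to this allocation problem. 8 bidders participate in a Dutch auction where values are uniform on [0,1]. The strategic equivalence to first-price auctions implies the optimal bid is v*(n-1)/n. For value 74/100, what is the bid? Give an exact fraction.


Step 1: Dutch auctions are strategically equivalent to first-price auctions
Step 2: The equilibrium bid is b(v) = v*(n-1)/n
Step 3: b = 37/50 * 7/8
Step 4: b = 259/400

259/400


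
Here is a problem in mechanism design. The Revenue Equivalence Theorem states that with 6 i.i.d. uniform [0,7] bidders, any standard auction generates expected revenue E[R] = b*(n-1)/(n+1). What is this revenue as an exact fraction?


Step 1: By Revenue Equivalence, expected revenue = b*(n-1)/(n+1)
Step 2: Substituting n = 6, b = 7
Step 3: Revenue = 7*(6-1)/(6+1) = 7*5/7
Step 4: Revenue = 35/7 = 5

5


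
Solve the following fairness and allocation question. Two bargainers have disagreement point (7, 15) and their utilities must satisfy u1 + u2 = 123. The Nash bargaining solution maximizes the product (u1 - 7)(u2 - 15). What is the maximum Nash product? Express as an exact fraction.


Step 1: The Nash solution splits surplus symmetrically above the disagreement point
Step 2: u1 = (total + d1 - d2)/2 = (123 + 7 - 15)/2 = 115/2
Step 3: u2 = (total - d1 + d2)/2 = (123 - 7 + 15)/2 = 131/2
Step 4: Nash product = (115/2 - 7) * (131/2 - 15)
Step 5: = 101/2 * 101/2 = 10201/4

10201/4


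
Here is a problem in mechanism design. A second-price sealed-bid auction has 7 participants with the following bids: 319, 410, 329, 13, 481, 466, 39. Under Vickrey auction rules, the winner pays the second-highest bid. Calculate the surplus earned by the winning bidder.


Step 1: Sort bids in descending order: 481, 466, 410, 329, 319, 39, 13
Step 2: The winning bid is the highest: 481
Step 3: The payment equals the second-highest bid: 466
Step 4: Surplus = winner's bid - payment = 481 - 466 = 15

15


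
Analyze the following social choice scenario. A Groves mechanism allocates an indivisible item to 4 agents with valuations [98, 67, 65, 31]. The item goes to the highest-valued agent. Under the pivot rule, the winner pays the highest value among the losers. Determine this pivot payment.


Step 1: The efficient winner is agent 0 with value 98
Step 2: Other agents' values: [67, 65, 31]
Step 3: Pivot payment = max(others) = 67
Step 4: The winner pays 67

67


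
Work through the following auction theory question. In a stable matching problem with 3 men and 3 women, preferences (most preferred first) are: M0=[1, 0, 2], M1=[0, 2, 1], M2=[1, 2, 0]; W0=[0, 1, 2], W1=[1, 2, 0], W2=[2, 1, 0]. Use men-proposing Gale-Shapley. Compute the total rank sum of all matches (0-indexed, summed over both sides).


Step 1: Run Gale-Shapley (men propose, women hold best offer):
  M0 proposes to W1; she accepts
  M1 proposes to W0; she accepts
  M2 proposes to W1; she switches from M0
  M0 proposes to W0; she switches from M1
  M1 proposes to W2; she accepts
Step 2: Final matching: W0-M0, W1-M2, W2-M1
Step 3: 0-indexed ranks (man's rank of his match, then woman's): 1 + 0 + 0 + 1 + 1 + 1
Step 4: Total rank sum = 4

4


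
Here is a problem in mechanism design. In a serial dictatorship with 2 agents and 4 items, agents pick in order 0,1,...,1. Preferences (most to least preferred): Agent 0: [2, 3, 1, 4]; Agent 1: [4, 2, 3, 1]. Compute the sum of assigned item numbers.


Step 1: Agent 0 picks item 2
Step 2: Agent 1 picks item 4
Step 3: Sum = 2 + 4 = 6

6


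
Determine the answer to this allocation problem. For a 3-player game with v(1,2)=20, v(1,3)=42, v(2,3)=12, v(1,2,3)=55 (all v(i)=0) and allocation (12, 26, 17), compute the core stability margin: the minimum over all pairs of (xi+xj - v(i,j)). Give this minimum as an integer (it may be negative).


Step 1: Slack for coalition (1,2): x1+x2 - v12 = 38 - 20 = 18
Step 2: Slack for coalition (1,3): x1+x3 - v13 = 29 - 42 = -13
Step 3: Slack for coalition (2,3): x2+x3 - v23 = 43 - 12 = 31
Step 4: Minimum slack = min(18, -13, 31) = -13, attained by (1,3); coalition (1,3) can block (slack < 0), so the allocation is not in the core

-13


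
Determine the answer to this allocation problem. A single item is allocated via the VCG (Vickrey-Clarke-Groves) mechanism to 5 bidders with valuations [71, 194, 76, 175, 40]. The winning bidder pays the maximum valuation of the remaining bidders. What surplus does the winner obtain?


Step 1: The winner is the agent with the highest value: agent 1 with value 194
Step 2: Values of other agents: [71, 76, 175, 40]
Step 3: VCG payment = max of others' values = 175
Step 4: Surplus = 194 - 175 = 19

19


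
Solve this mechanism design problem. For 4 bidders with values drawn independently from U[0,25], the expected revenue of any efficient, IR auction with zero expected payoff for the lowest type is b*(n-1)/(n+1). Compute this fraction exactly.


Step 1: By Revenue Equivalence, expected revenue = b*(n-1)/(n+1)
Step 2: Substituting n = 4, b = 25
Step 3: Revenue = 25*(4-1)/(4+1) = 25*3/5
Step 4: Revenue = 75/5 = 15

15


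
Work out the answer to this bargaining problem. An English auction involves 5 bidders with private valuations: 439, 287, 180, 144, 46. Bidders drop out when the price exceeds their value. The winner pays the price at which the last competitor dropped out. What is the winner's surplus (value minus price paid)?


Step 1: Identify the highest value: 439
Step 2: Identify the second-highest value: 287
Step 3: The final price = second-highest value = 287
Step 4: Surplus = 439 - 287 = 152

152


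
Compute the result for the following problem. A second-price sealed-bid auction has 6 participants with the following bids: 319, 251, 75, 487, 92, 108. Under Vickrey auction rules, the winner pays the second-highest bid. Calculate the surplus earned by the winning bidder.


Step 1: Sort bids in descending order: 487, 319, 251, 108, 92, 75
Step 2: The winning bid is the highest: 487
Step 3: The payment equals the second-highest bid: 319
Step 4: Surplus = winner's bid - payment = 487 - 319 = 168

168


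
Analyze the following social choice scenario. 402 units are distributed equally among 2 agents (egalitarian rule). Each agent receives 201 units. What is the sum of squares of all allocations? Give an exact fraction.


Step 1: Each agent's share = 402/2 = 201
Step 2: Square of each share = (201)^2 = 40401
Step 3: Sum of squares = 2 * 40401 = 80802

80802


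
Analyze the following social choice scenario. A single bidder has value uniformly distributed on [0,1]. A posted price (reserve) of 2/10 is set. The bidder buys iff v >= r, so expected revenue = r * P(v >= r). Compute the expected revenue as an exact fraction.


Step 1: Posted price r = 1/5, value support [0,1]
Step 2: P(v >= r) = (1 - 1/5)/1 = 4/5
Step 3: Expected revenue = r * P(v >= r) = 1/5 * 4/5
Step 4: Revenue = 4/25

4/25


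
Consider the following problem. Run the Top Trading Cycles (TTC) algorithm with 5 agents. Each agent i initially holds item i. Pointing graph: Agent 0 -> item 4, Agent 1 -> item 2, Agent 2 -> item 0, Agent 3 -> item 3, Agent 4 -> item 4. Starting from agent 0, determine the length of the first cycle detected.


Step 1: Trace the pointer graph from agent 0: 0 -> 4 -> 4
Step 2: A cycle is detected when we revisit agent 4
Step 3: The cycle is: 4 -> 4
Step 4: Cycle length = 1

1


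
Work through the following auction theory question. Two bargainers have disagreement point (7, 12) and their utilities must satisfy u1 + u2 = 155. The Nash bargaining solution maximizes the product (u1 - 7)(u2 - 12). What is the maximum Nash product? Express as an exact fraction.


Step 1: The Nash solution splits surplus symmetrically above the disagreement point
Step 2: u1 = (total + d1 - d2)/2 = (155 + 7 - 12)/2 = 75
Step 3: u2 = (total - d1 + d2)/2 = (155 - 7 + 12)/2 = 80
Step 4: Nash product = (75 - 7) * (80 - 12)
Step 5: = 68 * 68 = 4624

4624


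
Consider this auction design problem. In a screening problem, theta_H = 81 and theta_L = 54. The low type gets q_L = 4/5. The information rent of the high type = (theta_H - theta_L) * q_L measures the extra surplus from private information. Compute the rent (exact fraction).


Step 1: theta_H - theta_L = 81 - 54 = 27
Step 2: Information rent = (theta_H - theta_L) * q_L
Step 3: = 27 * 4/5
Step 4: = 108/5

108/5


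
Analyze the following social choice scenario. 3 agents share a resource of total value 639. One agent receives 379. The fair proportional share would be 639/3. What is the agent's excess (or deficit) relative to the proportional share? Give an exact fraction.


Step 1: Proportional share = 639/3 = 213
Step 2: Agent's actual allocation = 379
Step 3: Excess = 379 - 213 = 166

166


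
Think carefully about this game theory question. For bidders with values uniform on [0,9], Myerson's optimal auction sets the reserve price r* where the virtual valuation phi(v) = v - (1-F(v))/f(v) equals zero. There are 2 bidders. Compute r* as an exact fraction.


Step 1: For U[0,9], F(v) = v/9 and f(v) = 1/9
Step 2: phi(v) = v - (1 - v/9)/(1/9) = v - (9 - v) = 2v - 9
Step 3: Set phi(r*) = 0: 2r* - 9 = 0
Step 4: r* = 9/2 (the number of bidders n = 2 does not enter)

9/2


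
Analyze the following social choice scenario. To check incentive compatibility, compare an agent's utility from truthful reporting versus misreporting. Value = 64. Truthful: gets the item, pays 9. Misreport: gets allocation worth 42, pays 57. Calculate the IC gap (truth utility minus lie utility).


Step 1: U(truth) = value - payment = 64 - 9 = 55
Step 2: U(lie) = allocation - payment = 42 - 57 = -15
Step 3: IC gap = 55 - (-15) = 70

70


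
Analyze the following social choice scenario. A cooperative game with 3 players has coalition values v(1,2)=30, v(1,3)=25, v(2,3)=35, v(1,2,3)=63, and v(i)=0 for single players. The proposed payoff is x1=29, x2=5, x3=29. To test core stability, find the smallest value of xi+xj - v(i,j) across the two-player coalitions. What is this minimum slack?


Step 1: Slack for coalition (1,2): x1+x2 - v12 = 34 - 30 = 4
Step 2: Slack for coalition (1,3): x1+x3 - v13 = 58 - 25 = 33
Step 3: Slack for coalition (2,3): x2+x3 - v23 = 34 - 35 = -1
Step 4: Minimum slack = min(4, 33, -1) = -1, attained by (2,3); coalition (2,3) can block (slack < 0), so the allocation is not in the core

-1


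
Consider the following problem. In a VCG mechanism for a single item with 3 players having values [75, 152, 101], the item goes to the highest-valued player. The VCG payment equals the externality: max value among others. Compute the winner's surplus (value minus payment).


Step 1: The winner is the agent with the highest value: agent 1 with value 152
Step 2: Values of other agents: [75, 101]
Step 3: VCG payment = max of others' values = 101
Step 4: Surplus = 152 - 101 = 51

51


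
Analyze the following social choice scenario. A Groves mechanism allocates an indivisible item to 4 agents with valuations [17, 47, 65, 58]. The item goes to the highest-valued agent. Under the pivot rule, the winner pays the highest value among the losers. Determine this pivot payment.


Step 1: The efficient winner is agent 2 with value 65
Step 2: Other agents' values: [17, 47, 58]
Step 3: Pivot payment = max(others) = 58
Step 4: The winner pays 58

58


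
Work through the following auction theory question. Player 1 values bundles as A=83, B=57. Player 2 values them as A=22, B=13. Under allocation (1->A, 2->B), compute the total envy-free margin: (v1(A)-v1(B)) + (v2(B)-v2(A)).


Step 1: Player 1's margin = v1(A) - v1(B) = 83 - 57 = 26
Step 2: Player 2's margin = v2(B) - v2(A) = 13 - 22 = -9
Step 3: Total margin = 26 + -9 = 17

17


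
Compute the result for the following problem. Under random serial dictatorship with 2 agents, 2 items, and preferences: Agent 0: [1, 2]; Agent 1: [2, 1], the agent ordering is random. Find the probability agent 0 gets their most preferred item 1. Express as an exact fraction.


Step 1: Agent 0 wants item 1
Step 2: There are 2 possible orderings of agents
Step 3: In 2 orderings, agent 0 gets item 1
Step 4: Probability = 2/2 = 1

1


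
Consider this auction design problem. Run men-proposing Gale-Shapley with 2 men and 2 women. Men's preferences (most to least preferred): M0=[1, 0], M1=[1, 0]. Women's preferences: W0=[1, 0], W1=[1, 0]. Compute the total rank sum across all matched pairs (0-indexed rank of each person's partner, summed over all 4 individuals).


Step 1: Run Gale-Shapley (men propose, women hold best offer):
  M0 proposes to W1; she accepts
  M1 proposes to W1; she switches from M0
  M0 proposes to W0; she accepts
Step 2: Final matching: W0-M0, W1-M1
Step 3: 0-indexed ranks (man's rank of his match, then woman's): 1 + 1 + 0 + 0
Step 4: Total rank sum = 2

2


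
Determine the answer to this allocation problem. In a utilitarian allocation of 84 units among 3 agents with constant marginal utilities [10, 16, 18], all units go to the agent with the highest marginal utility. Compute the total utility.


Step 1: The marginal utilities are [10, 16, 18]
Step 2: The highest marginal utility is 18
Step 3: All 84 units go to that agent
Step 4: Total utility = 18 * 84 = 1512

1512


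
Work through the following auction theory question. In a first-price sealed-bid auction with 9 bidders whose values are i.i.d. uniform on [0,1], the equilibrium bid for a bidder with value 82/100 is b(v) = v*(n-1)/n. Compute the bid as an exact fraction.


Step 1: The symmetric BNE bidding function is b(v) = v * (n-1) / n
Step 2: Substitute v = 41/50 and n = 9
Step 3: b = 41/50 * 8/9
Step 4: b = 164/225

164/225


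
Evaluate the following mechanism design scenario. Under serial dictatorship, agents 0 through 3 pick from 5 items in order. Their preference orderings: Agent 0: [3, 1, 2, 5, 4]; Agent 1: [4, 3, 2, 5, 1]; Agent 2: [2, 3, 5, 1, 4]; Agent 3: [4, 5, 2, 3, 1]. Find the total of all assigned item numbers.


Step 1: Agent 0 picks item 3
Step 2: Agent 1 picks item 4
Step 3: Agent 2 picks item 2
Step 4: Agent 3 picks item 5
Step 5: Sum = 3 + 4 + 2 + 5 = 14

14


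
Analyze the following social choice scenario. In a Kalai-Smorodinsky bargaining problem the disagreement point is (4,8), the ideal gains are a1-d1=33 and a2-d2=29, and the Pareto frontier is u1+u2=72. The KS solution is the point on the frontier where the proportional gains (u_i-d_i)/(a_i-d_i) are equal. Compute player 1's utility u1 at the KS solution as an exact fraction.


Step 1: At the KS point, (u1-d1)/r1 = (u2-d2)/r2 = t and u1+u2 = 72
Step 2: u1 = d1 + r1*t and u2 = d2 + r2*t, so (d1 + r1*t) + (d2 + r2*t) = 72
Step 3: t = (72 - 4 - 8)/(33 + 29) = 60/62 = 30/31
Step 4: u1 = d1 + r1*t = 4 + 33 * 30/31 = 1114/31
Step 5: (Check: u2 = d2 + r2*t = 1118/31; u1+u2 = 1114/31 + 1118/31 = 72, on the frontier.)

1114/31


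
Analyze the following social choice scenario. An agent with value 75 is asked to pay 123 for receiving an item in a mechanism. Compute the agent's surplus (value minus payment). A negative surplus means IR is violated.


Step 1: Surplus = value - payment = 75 - 123 = -48
Step 2: IR is violated (surplus < 0)

-48


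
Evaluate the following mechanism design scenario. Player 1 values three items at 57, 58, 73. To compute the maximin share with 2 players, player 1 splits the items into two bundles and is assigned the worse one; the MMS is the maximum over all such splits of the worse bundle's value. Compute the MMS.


Step 1: Item values = 57, 58, 73
Step 2: Enumerate all 2-bundle partitions and take the smaller bundle:
  Partition 1: {57} vs {58,73} -> bundles 57, 131; min = 57
  Partition 2: {58} vs {57,73} -> bundles 58, 130; min = 58
  Partition 3: {73} vs {57,58} -> bundles 73, 115; min = 73
Step 3: MMS = max(57, 58, 73) = 73

73


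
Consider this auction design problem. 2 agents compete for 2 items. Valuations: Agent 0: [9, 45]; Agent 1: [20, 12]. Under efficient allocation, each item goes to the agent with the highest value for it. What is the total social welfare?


Step 1: For each item, find the maximum value among all agents.
Step 2: Item 0 -> Agent 1 (value 20)
Step 3: Item 1 -> Agent 0 (value 45)
Step 4: Total welfare = 20 + 45 = 65

65


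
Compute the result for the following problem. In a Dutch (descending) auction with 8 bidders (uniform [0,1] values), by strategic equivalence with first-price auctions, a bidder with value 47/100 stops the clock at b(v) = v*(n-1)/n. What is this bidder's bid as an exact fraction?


Step 1: Dutch auctions are strategically equivalent to first-price auctions
Step 2: The equilibrium bid is b(v) = v*(n-1)/n
Step 3: b = 47/100 * 7/8
Step 4: b = 329/800

329/800


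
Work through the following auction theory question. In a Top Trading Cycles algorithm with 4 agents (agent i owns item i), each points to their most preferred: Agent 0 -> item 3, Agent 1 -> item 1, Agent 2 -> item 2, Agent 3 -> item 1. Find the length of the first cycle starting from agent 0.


Step 1: Trace the pointer graph from agent 0: 0 -> 3 -> 1 -> 1
Step 2: A cycle is detected when we revisit agent 1
Step 3: The cycle is: 1 -> 1
Step 4: Cycle length = 1

1


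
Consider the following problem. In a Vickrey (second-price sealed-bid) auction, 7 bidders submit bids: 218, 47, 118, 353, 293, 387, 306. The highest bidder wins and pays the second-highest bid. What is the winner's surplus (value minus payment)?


Step 1: Sort bids in descending order: 387, 353, 306, 293, 218, 118, 47
Step 2: The winning bid is the highest: 387
Step 3: The payment equals the second-highest bid: 353
Step 4: Surplus = winner's bid - payment = 387 - 353 = 34

34


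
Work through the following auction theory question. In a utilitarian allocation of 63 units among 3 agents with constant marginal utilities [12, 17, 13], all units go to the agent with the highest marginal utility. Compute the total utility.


Step 1: The marginal utilities are [12, 17, 13]
Step 2: The highest marginal utility is 17
Step 3: All 63 units go to that agent
Step 4: Total utility = 17 * 63 = 1071

1071


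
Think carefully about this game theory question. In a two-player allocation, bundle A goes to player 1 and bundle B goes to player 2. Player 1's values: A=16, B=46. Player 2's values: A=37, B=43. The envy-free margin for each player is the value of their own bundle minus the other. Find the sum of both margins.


Step 1: Player 1's margin = v1(A) - v1(B) = 16 - 46 = -30
Step 2: Player 2's margin = v2(B) - v2(A) = 43 - 37 = 6
Step 3: Total margin = -30 + 6 = -24

-24


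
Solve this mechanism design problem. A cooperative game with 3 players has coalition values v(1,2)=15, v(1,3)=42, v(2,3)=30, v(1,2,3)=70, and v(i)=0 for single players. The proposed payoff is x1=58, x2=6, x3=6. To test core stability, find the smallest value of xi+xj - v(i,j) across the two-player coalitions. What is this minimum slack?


Step 1: Slack for coalition (1,2): x1+x2 - v12 = 64 - 15 = 49
Step 2: Slack for coalition (1,3): x1+x3 - v13 = 64 - 42 = 22
Step 3: Slack for coalition (2,3): x2+x3 - v23 = 12 - 30 = -18
Step 4: Minimum slack = min(49, 22, -18) = -18, attained by (2,3); coalition (2,3) can block (slack < 0), so the allocation is not in the core

-18


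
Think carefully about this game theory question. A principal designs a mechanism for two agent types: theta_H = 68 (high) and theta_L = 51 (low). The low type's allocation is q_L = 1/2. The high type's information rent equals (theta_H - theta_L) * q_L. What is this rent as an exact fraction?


Step 1: theta_H - theta_L = 68 - 51 = 17
Step 2: Information rent = (theta_H - theta_L) * q_L
Step 3: = 17 * 1/2
Step 4: = 17/2

17/2


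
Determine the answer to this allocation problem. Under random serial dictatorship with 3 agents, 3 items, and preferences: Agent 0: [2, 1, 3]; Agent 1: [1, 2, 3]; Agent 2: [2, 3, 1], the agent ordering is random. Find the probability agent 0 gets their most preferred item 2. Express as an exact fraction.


Step 1: Agent 0 wants item 2
Step 2: There are 6 possible orderings of agents
Step 3: In 3 orderings, agent 0 gets item 2
Step 4: Probability = 3/6 = 1/2

1/2
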